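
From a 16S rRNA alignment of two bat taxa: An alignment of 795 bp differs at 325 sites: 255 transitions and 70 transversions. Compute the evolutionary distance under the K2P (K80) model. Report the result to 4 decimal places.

0.7023

P = 255/795 ≈ 0.320755 and Q = 70/795 ≈ 0.08805.
Under the Kimura two-parameter model, d = −½ ln(1 − 2P − Q) − ¼ ln(1 − 2Q).
1 − 2P − Q = 0.27044, giving −½ ln(0.27044) = 0.653853.
1 − 2Q = 0.8239, giving −¼ ln(0.8239) = 0.048427.
d = 0.653853 + 0.048427 = 0.702280.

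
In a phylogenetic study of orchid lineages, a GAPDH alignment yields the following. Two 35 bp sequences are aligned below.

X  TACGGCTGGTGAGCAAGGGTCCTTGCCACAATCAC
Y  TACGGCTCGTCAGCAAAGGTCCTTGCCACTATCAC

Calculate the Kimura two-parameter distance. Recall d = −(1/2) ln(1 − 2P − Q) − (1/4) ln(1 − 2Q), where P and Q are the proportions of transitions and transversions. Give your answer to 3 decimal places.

Of 35 sites, 1 differences are transitions and 3 are transversions, so P = 1/35 ≈ 0.028571 and Q = 3/35 ≈ 0.085714.
Under the Kimura two-parameter model, d = −½ ln(1 − 2P − Q) − ¼ ln(1 − 2Q).
1 − 2P − Q = 0.857144, giving −½ ln(0.857144) = 0.077075.
1 − 2Q = 0.828572, giving −¼ ln(0.828572) = 0.047013.
d = 0.077075 + 0.047013 = 0.124088.

0.124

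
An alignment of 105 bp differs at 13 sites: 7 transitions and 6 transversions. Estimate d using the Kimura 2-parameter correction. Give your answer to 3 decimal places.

0.136

P = 7/105 ≈ 0.066667 and Q = 6/105 ≈ 0.057143.
Under the Kimura two-parameter model, d = −½ ln(1 − 2P − Q) − ¼ ln(1 − 2Q).
1 − 2P − Q = 0.809523, giving −½ ln(0.809523) = 0.105655.
1 − 2Q = 0.885714, giving −¼ ln(0.885714) = 0.030340.
d = 0.105655 + 0.030340 = 0.135995.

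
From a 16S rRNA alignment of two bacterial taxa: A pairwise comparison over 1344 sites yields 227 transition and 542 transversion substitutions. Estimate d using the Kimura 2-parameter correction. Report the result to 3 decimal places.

1.086

P = 227/1344 ≈ 0.168899 and Q = 542/1344 ≈ 0.403274.
Under the Kimura two-parameter model, d = −½ ln(1 − 2P − Q) − ¼ ln(1 − 2Q).
1 − 2P − Q = 0.258928, giving −½ ln(0.258928) = 0.675603.
1 − 2Q = 0.193452, giving −¼ ln(0.193452) = 0.410681.
d = 0.675603 + 0.410681 = 1.086284.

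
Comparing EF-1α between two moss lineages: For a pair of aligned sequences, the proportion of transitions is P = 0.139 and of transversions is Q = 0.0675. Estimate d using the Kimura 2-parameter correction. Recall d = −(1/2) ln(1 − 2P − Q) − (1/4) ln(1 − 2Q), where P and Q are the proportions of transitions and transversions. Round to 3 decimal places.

Under the Kimura two-parameter model, d = −½ ln(1 − 2P − Q) − ¼ ln(1 − 2Q).
1 − 2P − Q = 0.6545, giving −½ ln(0.6545) = 0.211942.
1 − 2Q = 0.865, giving −¼ ln(0.865) = 0.036256.
d = 0.211942 + 0.036256 = 0.248198.

0.248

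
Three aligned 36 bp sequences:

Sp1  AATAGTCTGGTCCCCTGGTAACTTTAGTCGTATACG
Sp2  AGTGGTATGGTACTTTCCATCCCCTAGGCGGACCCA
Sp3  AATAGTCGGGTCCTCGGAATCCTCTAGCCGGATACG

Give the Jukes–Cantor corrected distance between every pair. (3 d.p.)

d(Sp1,Sp2) = 0.824, d(Sp1,Sp3) = 0.347, d(Sp2,Sp3) = 0.548

Sp1–Sp2: 18/36 sites differ → p = 0.5, d = −0.75 ln(1 − 0.666667) = 0.823960 ≈ 0.824.
Sp1–Sp3: 10/36 sites differ → p ≈ 0.277778, d = −0.75 ln(1 − 0.370371) = 0.346968 ≈ 0.347.
Sp2–Sp3: 14/36 sites differ → p ≈ 0.388889, d = −0.75 ln(1 − 0.518519) = 0.548166 ≈ 0.548.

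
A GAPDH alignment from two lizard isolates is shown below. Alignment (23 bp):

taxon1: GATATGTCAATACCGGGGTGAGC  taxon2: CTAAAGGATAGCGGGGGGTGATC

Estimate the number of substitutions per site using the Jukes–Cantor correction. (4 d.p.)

The sequences differ at 12 of 23 sites, so p = 12/23 ≈ 0.521739.
d = −(3/4) ln(1 − 4p/3) = −0.75 ln(1 − 0.695652) = −0.75 ln(0.304348)
  = −0.75 × (-1.189583) = 0.892187 substitutions/site.

0.8922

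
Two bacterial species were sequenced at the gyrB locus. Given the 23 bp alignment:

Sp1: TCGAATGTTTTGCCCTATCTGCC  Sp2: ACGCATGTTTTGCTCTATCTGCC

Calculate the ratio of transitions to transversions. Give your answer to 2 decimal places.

0.50

Transitions are A↔G and C↔T; transversions are all other mismatches.
Transitions: 1. Transversions: 2.
R = 1/2 = 0.50.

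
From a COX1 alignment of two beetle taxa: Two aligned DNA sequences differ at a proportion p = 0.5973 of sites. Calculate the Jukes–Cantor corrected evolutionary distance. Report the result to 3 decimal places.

1.194

d = −(3/4) ln(1 − 4p/3) = −0.75 ln(1 − 0.7964) = −0.75 ln(0.2036)
  = −0.75 × (-1.591598) = 1.193699 substitutions/site.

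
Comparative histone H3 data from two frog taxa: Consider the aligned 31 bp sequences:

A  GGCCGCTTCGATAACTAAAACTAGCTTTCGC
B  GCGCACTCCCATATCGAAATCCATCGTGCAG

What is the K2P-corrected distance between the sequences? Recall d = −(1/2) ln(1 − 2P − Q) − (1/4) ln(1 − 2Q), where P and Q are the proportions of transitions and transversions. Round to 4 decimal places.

Of 31 sites, 4 differences are transitions and 10 are transversions, so P = 4/31 ≈ 0.129032 and Q = 10/31 ≈ 0.322581.
Under the Kimura two-parameter model, d = −½ ln(1 − 2P − Q) − ¼ ln(1 − 2Q).
1 − 2P − Q = 0.419355, giving −½ ln(0.419355) = 0.434519.
1 − 2Q = 0.354838, giving −¼ ln(0.354838) = 0.259023.
d = 0.434519 + 0.259023 = 0.693542.

0.6935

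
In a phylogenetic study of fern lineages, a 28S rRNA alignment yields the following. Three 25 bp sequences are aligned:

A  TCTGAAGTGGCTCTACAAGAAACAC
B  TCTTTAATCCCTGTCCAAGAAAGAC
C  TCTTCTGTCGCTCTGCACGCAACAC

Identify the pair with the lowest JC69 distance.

A–B: 8/25 differ, p = 0.320, d = 0.417.
A–C: 7/25 differ, p = 0.280, d = 0.351.
B–C: 9/25 differ, p = 0.360, d = 0.490.
The smallest distance is between A and C.

A and C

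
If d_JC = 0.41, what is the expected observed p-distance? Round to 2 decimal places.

0.32

p = (3/4)(1 − e^(−4d/3)) = 0.75 × (1 − e^(-0.546667)) = 0.75 × (1 − 0.578876) = 0.315843.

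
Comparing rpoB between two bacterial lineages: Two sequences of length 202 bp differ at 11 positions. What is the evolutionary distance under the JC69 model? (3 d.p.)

p = 11/202 ≈ 0.054455.
d = −(3/4) ln(1 − 4p/3) = −0.75 ln(1 − 0.072607) = −0.75 ln(0.927393)
  = −0.75 × (-0.075378) = 0.056534 substitutions/site.

0.057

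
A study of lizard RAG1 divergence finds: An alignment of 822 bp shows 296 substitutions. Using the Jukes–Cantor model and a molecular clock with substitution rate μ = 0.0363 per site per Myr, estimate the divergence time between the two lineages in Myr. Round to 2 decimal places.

p = 296/822 ≈ 0.360097.
d = −(3/4) ln(1 − 4p/3) = −0.75 ln(1 − 0.480129) = −0.75 ln(0.519871)
  = −0.75 × (-0.654175) = 0.490631 substitutions/site.
Under a molecular clock d = 2μt, so t = d/(2μ) = 0.490631 / (2 × 0.0363) = 6.76 Myr.

6.76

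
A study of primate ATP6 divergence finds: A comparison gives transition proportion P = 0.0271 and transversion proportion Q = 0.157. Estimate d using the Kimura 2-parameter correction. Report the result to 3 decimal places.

0.213

Under the Kimura two-parameter model, d = −½ ln(1 − 2P − Q) − ¼ ln(1 − 2Q).
1 − 2P − Q = 0.7888, giving −½ ln(0.7888) = 0.118621.
1 − 2Q = 0.686, giving −¼ ln(0.686) = 0.094219.
d = 0.118621 + 0.094219 = 0.212840.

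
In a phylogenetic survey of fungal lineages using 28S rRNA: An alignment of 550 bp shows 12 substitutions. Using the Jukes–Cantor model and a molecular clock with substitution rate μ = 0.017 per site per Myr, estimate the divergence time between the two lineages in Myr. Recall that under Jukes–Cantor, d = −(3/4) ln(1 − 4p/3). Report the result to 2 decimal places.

p = 12/550 ≈ 0.021818.
d = −(3/4) ln(1 − 4p/3) = −0.75 ln(1 − 0.029091) = −0.75 ln(0.970909)
  = −0.75 × (-0.029523) = 0.022142 substitutions/site.
Under a molecular clock d = 2μt, so t = d/(2μ) = 0.022142 / (2 × 0.017) = 0.65 Myr.

0.65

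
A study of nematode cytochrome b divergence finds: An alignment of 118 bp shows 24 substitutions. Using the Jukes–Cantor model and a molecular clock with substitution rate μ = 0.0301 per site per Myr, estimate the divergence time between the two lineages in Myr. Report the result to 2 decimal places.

p = 24/118 ≈ 0.20339.
d = −(3/4) ln(1 − 4p/3) = −0.75 ln(1 − 0.271187) = −0.75 ln(0.728813)
  = −0.75 × (-0.316338) = 0.237254 substitutions/site.
Under a molecular clock d = 2μt, so t = d/(2μ) = 0.237254 / (2 × 0.0301) = 3.94 Myr.

3.94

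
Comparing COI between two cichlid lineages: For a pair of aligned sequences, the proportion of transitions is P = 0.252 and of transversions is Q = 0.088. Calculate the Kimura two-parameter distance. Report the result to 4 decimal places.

Under the Kimura two-parameter model, d = −½ ln(1 − 2P − Q) − ¼ ln(1 − 2Q).
1 − 2P − Q = 0.408, giving −½ ln(0.408) = 0.448244.
1 − 2Q = 0.824, giving −¼ ln(0.824) = 0.048396.
d = 0.448244 + 0.048396 = 0.496640.

0.4966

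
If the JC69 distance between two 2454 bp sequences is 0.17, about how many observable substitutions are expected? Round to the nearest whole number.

373

Invert JC69: p = (3/4)(1 − e^(−4d/3)) = 0.75 × (1 − e^(-0.226667)) = 0.75 × (1 − 0.797186) = 0.152111.
Expected differing sites = pL ≈ 0.152111 × 2454 = 373.280394 ≈ 373.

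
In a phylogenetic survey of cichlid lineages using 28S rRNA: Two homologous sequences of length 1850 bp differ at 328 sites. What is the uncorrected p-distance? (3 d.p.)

p = 328/1850 = 0.177297… ≈ 0.177 (to 3 d.p.).

0.177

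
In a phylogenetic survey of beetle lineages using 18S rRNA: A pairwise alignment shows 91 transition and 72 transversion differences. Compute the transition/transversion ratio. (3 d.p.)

1.264

R = 91/72 = 1.263888… ≈ 1.264 (to 3 d.p.).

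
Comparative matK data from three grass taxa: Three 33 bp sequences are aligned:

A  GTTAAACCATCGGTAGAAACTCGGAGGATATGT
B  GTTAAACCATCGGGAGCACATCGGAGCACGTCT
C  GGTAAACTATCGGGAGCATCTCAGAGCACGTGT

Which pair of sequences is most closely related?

A–B: 8/33 differ, p = 0.242, d = 0.293.
A–C: 9/33 differ, p = 0.273, d = 0.339.
B–C: 6/33 differ, p = 0.182, d = 0.208.
The smallest distance is between B and C.

B and C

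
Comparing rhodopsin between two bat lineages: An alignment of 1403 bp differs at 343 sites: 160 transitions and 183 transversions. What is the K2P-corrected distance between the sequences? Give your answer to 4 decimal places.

0.2976

P = 160/1403 ≈ 0.114041 and Q = 183/1403 ≈ 0.130435.
Under the Kimura two-parameter model, d = −½ ln(1 − 2P − Q) − ¼ ln(1 − 2Q).
1 − 2P − Q = 0.641483, giving −½ ln(0.641483) = 0.221986.
1 − 2Q = 0.73913, giving −¼ ln(0.73913) = 0.075570.
d = 0.221986 + 0.075570 = 0.297556.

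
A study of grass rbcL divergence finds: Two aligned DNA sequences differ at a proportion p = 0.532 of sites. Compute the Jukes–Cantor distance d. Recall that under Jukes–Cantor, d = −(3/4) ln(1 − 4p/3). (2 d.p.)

0.93

d = −(3/4) ln(1 − 4p/3) = −0.75 ln(1 − 0.709333) = −0.75 ln(0.290667)
  = −0.75 × (-1.235577) = 0.926683 substitutions/site.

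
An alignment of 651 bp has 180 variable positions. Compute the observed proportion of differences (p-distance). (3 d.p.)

p = 180/651 = 0.276497… ≈ 0.276 (to 3 d.p.).

0.276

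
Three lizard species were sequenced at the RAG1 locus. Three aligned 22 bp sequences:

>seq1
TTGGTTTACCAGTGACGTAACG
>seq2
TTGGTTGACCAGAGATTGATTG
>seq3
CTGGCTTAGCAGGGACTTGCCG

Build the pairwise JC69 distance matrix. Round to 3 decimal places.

seq1–seq2: 7/22 sites differ → p ≈ 0.318182, d = −0.75 ln(1 − 0.424243) = 0.414052 ≈ 0.414.
seq1–seq3: 7/22 sites differ → p ≈ 0.318182, d = −0.75 ln(1 − 0.424243) = 0.414052 ≈ 0.414.
seq2–seq3: 10/22 sites differ → p ≈ 0.454545, d = −0.75 ln(1 − 0.60606) = 0.698667 ≈ 0.699.

d(seq1,seq2) = 0.414, d(seq1,seq3) = 0.414, d(seq2,seq3) = 0.699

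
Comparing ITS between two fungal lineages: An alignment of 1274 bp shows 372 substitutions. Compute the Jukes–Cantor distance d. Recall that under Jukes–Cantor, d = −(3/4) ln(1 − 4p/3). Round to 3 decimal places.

0.370

p = 372/1274 ≈ 0.291994.
d = −(3/4) ln(1 − 4p/3) = −0.75 ln(1 − 0.389325) = −0.75 ln(0.610675)
  = −0.75 × (-0.493190) = 0.369893 substitutions/site.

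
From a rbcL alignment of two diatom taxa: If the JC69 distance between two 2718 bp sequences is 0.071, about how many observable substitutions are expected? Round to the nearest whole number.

184

Invert JC69: p = (3/4)(1 − e^(−4d/3)) = 0.75 × (1 − e^(-0.094667)) = 0.75 × (1 − 0.909676) = 0.067743.
Expected differing sites = pL ≈ 0.067743 × 2718 = 184.125474 ≈ 184.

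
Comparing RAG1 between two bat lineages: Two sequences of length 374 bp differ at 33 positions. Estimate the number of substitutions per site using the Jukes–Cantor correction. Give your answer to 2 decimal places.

p = 33/374 ≈ 0.088235.
d = −(3/4) ln(1 − 4p/3) = −0.75 ln(1 − 0.117647) = −0.75 ln(0.882353)
  = −0.75 × (-0.125163) = 0.093872 substitutions/site.

0.09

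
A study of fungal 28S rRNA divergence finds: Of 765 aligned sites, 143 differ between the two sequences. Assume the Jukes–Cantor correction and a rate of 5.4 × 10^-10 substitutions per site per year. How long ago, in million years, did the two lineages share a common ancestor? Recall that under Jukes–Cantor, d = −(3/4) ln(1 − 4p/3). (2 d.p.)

p = 143/765 ≈ 0.186928.
d = −(3/4) ln(1 − 4p/3) = −0.75 ln(1 − 0.249237) = −0.75 ln(0.750763)
  = −0.75 × (-0.286665) = 0.214999 substitutions/site.
Under a molecular clock d = 2μt, so t = d/(2μ) = 0.214999 / (2 × 5.4 × 10^-10) = 199.07 million years.

199.07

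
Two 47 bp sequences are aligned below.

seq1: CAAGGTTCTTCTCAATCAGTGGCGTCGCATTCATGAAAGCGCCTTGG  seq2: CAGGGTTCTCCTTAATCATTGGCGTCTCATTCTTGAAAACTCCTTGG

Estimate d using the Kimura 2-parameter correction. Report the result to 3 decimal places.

Of 47 sites, 4 differences are transitions and 4 are transversions, so P = 4/47 ≈ 0.085106 and Q = 4/47 ≈ 0.085106.
Under the Kimura two-parameter model, d = −½ ln(1 − 2P − Q) − ¼ ln(1 − 2Q).
1 − 2P − Q = 0.744682, giving −½ ln(0.744682) = 0.147399.
1 − 2Q = 0.829788, giving −¼ ln(0.829788) = 0.046646.
d = 0.147399 + 0.046646 = 0.194045.

0.194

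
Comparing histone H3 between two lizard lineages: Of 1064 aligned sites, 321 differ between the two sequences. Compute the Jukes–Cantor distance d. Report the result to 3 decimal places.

0.386

p = 321/1064 ≈ 0.301692.
d = −(3/4) ln(1 − 4p/3) = −0.75 ln(1 − 0.402256) = −0.75 ln(0.597744)
  = −0.75 × (-0.514593) = 0.385945 substitutions/site.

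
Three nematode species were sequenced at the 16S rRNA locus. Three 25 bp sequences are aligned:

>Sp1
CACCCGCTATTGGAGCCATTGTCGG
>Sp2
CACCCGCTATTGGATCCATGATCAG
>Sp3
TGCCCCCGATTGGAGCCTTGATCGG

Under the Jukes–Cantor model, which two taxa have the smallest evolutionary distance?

Sp1–Sp2: 4/25 differ, p = 0.160, d = 0.180.
Sp1–Sp3: 7/25 differ, p = 0.280, d = 0.351.
Sp2–Sp3: 7/25 differ, p = 0.280, d = 0.351.
The smallest distance is between Sp1 and Sp2.

Sp1 and Sp2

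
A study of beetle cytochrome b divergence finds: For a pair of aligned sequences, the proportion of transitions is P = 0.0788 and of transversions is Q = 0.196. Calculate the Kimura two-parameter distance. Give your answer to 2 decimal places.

Under the Kimura two-parameter model, d = −½ ln(1 − 2P − Q) − ¼ ln(1 − 2Q).
1 − 2P − Q = 0.6464, giving −½ ln(0.6464) = 0.218168.
1 − 2Q = 0.608, giving −¼ ln(0.608) = 0.124395.
d = 0.218168 + 0.124395 = 0.342563.

0.34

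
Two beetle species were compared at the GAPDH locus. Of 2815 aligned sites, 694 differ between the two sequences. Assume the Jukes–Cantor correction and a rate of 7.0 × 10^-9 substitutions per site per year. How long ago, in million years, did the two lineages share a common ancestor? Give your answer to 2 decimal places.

21.35

p = 694/2815 ≈ 0.246536.
d = −(3/4) ln(1 − 4p/3) = −0.75 ln(1 − 0.328715) = −0.75 ln(0.671285)
  = −0.75 × (-0.398561) = 0.298921 substitutions/site.
Under a molecular clock d = 2μt, so t = d/(2μ) = 0.298921 / (2 × 7.0 × 10^-9) = 21.35 million years.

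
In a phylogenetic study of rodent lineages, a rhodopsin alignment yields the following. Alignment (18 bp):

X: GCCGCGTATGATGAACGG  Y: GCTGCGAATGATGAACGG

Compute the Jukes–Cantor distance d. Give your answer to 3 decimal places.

The sequences differ at 2 of 18 sites (3, 7), so p = 2/18 ≈ 0.111111.
d = −(3/4) ln(1 − 4p/3) = −0.75 ln(1 − 0.148148) = −0.75 ln(0.851852)
  = −0.75 × (-0.160342) = 0.120257 substitutions/site.

0.120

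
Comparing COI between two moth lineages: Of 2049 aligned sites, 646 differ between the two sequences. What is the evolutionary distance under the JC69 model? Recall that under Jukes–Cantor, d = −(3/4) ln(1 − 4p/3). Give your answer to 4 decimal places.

p = 646/2049 ≈ 0.315276.
d = −(3/4) ln(1 − 4p/3) = −0.75 ln(1 − 0.420368) = −0.75 ln(0.579632)
  = −0.75 × (-0.545362) = 0.409022 substitutions/site.

0.4090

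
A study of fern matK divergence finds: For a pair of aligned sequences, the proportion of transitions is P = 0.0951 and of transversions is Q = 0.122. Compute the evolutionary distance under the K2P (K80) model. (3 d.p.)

0.257

Under the Kimura two-parameter model, d = −½ ln(1 − 2P − Q) − ¼ ln(1 − 2Q).
1 − 2P − Q = 0.6878, giving −½ ln(0.6878) = 0.187129.
1 − 2Q = 0.756, giving −¼ ln(0.756) = 0.069928.
d = 0.187129 + 0.069928 = 0.257057.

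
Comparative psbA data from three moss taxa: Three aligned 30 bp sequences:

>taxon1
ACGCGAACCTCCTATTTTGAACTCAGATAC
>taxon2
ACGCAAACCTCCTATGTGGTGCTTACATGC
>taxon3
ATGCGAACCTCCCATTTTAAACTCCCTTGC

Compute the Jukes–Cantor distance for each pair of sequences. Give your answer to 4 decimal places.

d(taxon1,taxon2) = 0.3295, d(taxon1,taxon3) = 0.2795, d(taxon2,taxon3) = 0.5034

taxon1–taxon2: 8/30 sites differ → p ≈ 0.266667, d = −0.75 ln(1 − 0.355556) = 0.329526 ≈ 0.3295.
taxon1–taxon3: 7/30 sites differ → p ≈ 0.233333, d = −0.75 ln(1 − 0.311111) = 0.279506 ≈ 0.2795.
taxon2–taxon3: 11/30 sites differ → p ≈ 0.366667, d = −0.75 ln(1 − 0.488889) = 0.503376 ≈ 0.5034.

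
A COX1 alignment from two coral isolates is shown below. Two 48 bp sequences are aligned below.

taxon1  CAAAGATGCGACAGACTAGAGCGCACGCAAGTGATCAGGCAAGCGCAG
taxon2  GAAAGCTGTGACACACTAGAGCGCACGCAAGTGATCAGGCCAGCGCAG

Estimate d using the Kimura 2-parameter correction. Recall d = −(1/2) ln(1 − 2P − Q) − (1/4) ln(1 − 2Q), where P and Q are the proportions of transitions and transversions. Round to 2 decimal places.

0.11

Of 48 sites, 1 differences are transitions and 4 are transversions, so P = 1/48 ≈ 0.020833 and Q = 4/48 ≈ 0.083333.
Under the Kimura two-parameter model, d = −½ ln(1 − 2P − Q) − ¼ ln(1 − 2Q).
1 − 2P − Q = 0.875001, giving −½ ln(0.875001) = 0.066765.
1 − 2Q = 0.833334, giving −¼ ln(0.833334) = 0.045580.
d = 0.066765 + 0.045580 = 0.112345.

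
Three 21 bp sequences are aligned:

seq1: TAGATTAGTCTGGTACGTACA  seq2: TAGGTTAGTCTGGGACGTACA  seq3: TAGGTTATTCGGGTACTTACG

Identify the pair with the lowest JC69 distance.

seq1 and seq2

seq1–seq2: 2/21 differ, p = 0.095, d = 0.102.
seq1–seq3: 5/21 differ, p = 0.238, d = 0.286.
seq2–seq3: 5/21 differ, p = 0.238, d = 0.286.
The smallest distance is between seq1 and seq2.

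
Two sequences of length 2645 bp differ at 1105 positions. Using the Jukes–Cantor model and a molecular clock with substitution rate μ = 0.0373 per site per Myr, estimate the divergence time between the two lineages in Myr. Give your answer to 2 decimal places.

p = 1105/2645 ≈ 0.417769.
d = −(3/4) ln(1 − 4p/3) = −0.75 ln(1 − 0.557025) = −0.75 ln(0.442975)
  = −0.75 × (-0.814242) = 0.610682 substitutions/site.
Under a molecular clock d = 2μt, so t = d/(2μ) = 0.610682 / (2 × 0.0373) = 8.19 Myr.

8.19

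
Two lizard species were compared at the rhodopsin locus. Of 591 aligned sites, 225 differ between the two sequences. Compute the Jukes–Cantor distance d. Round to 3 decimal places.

p = 225/591 ≈ 0.380711.
d = −(3/4) ln(1 − 4p/3) = −0.75 ln(1 − 0.507615) = −0.75 ln(0.492385)
  = −0.75 × (-0.708494) = 0.531371 substitutions/site.

0.531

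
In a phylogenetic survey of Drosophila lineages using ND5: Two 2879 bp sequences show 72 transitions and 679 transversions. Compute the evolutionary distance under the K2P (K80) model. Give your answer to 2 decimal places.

P = 72/2879 ≈ 0.025009 and Q = 679/2879 ≈ 0.235846.
Under the Kimura two-parameter model, d = −½ ln(1 − 2P − Q) − ¼ ln(1 − 2Q).
1 − 2P − Q = 0.714136, giving −½ ln(0.714136) = 0.168341.
1 − 2Q = 0.528308, giving −¼ ln(0.528308) = 0.159519.
d = 0.168341 + 0.159519 = 0.327860.

0.33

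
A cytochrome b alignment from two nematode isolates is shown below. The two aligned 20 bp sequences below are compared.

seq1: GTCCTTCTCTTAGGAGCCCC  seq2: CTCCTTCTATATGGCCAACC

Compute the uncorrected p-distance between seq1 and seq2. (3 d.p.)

The sequences differ at 8 of 20 positions (sites 1, 9, 11, 12, 15, 16, 17, 18).
p = 8/20 = 0.400.

0.400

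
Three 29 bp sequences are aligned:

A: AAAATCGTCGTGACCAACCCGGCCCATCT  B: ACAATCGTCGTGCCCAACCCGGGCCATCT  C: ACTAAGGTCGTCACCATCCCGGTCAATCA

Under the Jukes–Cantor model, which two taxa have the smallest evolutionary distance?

A–B: 3/29 differ, p = 0.103, d = 0.111.
A–C: 9/29 differ, p = 0.310, d = 0.401.
B–C: 9/29 differ, p = 0.310, d = 0.401.
The smallest distance is between A and B.

A and B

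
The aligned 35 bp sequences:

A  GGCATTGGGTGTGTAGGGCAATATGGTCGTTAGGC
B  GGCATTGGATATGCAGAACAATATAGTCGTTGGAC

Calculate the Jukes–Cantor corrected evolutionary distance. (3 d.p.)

0.273

The sequences differ at 8 of 35 sites (9, 11, 14, 17, 18, 25, 32, 34), so p = 8/35 ≈ 0.228571.
d = −(3/4) ln(1 − 4p/3) = −0.75 ln(1 − 0.304761) = −0.75 ln(0.695239)
  = −0.75 × (-0.363500) = 0.272625 substitutions/site.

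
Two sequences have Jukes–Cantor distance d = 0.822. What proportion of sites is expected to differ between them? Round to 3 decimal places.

p = (3/4)(1 − e^(−4d/3)) = 0.75 × (1 − e^(-1.096)) = 0.75 × (1 − 0.334205) = 0.499346.

0.499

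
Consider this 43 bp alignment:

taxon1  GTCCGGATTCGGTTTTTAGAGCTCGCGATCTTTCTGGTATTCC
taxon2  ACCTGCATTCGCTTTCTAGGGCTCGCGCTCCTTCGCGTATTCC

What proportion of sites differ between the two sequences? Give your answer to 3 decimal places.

0.256

The sequences differ at 11 of 43 positions.
p = 11/43 = 0.255813… ≈ 0.256 (to 3 d.p.).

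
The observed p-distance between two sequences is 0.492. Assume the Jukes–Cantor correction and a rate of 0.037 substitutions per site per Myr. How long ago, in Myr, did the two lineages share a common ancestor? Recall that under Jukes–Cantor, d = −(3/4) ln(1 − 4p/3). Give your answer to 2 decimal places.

10.82

d = −(3/4) ln(1 − 4p/3) = −0.75 ln(1 − 0.656) = −0.75 ln(0.344)
  = −0.75 × (-1.067114) = 0.800336 substitutions/site.
Under a molecular clock d = 2μt, so t = d/(2μ) = 0.800336 / (2 × 0.037) = 10.82 Myr.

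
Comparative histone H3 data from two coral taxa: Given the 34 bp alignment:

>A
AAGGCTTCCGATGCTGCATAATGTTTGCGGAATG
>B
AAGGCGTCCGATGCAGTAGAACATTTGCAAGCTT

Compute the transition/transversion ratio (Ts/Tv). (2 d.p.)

Transitions are A↔G and C↔T; transversions are all other mismatches.
Transitions: 6. Transversions: 5.
R = 6/5 = 1.20.

1.20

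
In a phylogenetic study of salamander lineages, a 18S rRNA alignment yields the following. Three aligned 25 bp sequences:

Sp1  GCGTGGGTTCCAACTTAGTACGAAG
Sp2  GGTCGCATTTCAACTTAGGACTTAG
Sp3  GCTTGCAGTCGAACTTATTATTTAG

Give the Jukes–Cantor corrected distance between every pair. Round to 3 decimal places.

Sp1–Sp2: 9/25 sites differ → p = 0.36, d = −0.75 ln(1 − 0.48) = 0.490445 ≈ 0.490.
Sp1–Sp3: 9/25 sites differ → p = 0.36, d = −0.75 ln(1 − 0.48) = 0.490445 ≈ 0.490.
Sp2–Sp3: 8/25 sites differ → p = 0.32, d = −0.75 ln(1 − 0.426667) = 0.417216 ≈ 0.417.

d(Sp1,Sp2) = 0.490, d(Sp1,Sp3) = 0.490, d(Sp2,Sp3) = 0.417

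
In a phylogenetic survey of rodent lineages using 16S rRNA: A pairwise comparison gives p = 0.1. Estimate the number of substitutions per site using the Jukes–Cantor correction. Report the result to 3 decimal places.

d = −(3/4) ln(1 − 4p/3) = −0.75 ln(1 − 0.133333) = −0.75 ln(0.866667)
  = −0.75 × (-0.143100) = 0.107325 substitutions/site.

0.107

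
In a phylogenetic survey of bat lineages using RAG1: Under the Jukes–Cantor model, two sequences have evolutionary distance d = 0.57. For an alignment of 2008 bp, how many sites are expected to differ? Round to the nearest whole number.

Invert JC69: p = (3/4)(1 − e^(−4d/3)) = 0.75 × (1 − e^(-0.76)) = 0.75 × (1 − 0.467666) = 0.399251.
Expected differing sites = pL ≈ 0.399251 × 2008 = 801.696008 ≈ 802.

802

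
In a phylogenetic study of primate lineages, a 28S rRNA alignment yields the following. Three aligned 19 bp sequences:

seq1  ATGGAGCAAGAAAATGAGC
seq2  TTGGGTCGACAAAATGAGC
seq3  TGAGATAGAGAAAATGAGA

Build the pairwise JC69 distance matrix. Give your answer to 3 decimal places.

seq1–seq2: 5/19 sites differ → p ≈ 0.263158, d = −0.75 ln(1 − 0.350877) = 0.324100 ≈ 0.324.
seq1–seq3: 7/19 sites differ → p ≈ 0.368421, d = −0.75 ln(1 − 0.491228) = 0.506816 ≈ 0.507.
seq2–seq3: 6/19 sites differ → p ≈ 0.315789, d = −0.75 ln(1 − 0.421052) = 0.409907 ≈ 0.410.

d(seq1,seq2) = 0.324, d(seq1,seq3) = 0.507, d(seq2,seq3) = 0.410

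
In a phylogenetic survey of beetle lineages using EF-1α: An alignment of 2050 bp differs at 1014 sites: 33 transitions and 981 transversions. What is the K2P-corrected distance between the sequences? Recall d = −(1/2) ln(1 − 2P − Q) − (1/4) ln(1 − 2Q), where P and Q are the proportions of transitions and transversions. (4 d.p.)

1.1445

P = 33/2050 ≈ 0.016098 and Q = 981/2050 ≈ 0.478537.
Under the Kimura two-parameter model, d = −½ ln(1 − 2P − Q) − ¼ ln(1 − 2Q).
1 − 2P − Q = 0.489267, giving −½ ln(0.489267) = 0.357423.
1 − 2Q = 0.042926, giving −¼ ln(0.042926) = 0.787069.
d = 0.357423 + 0.787069 = 1.144492.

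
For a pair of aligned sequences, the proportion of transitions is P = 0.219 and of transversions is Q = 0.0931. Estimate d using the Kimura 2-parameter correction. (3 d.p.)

Under the Kimura two-parameter model, d = −½ ln(1 − 2P − Q) − ¼ ln(1 − 2Q).
1 − 2P − Q = 0.4689, giving −½ ln(0.4689) = 0.378683.
1 − 2Q = 0.8138, giving −¼ ln(0.8138) = 0.051510.
d = 0.378683 + 0.051510 = 0.430193.

0.430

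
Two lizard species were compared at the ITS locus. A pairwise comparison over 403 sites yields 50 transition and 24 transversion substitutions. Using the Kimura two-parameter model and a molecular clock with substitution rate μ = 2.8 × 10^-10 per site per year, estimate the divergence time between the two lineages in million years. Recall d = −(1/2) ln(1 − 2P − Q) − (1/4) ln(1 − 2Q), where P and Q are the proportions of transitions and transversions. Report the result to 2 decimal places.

P = 50/403 ≈ 0.124069 and Q = 24/403 ≈ 0.059553.
Under the Kimura two-parameter model, d = −½ ln(1 − 2P − Q) − ¼ ln(1 − 2Q).
1 − 2P − Q = 0.692309, giving −½ ln(0.692309) = 0.183861.
1 − 2Q = 0.880894, giving −¼ ln(0.880894) = 0.031704.
d = 0.183861 + 0.031704 = 0.215565.
Under a molecular clock d = 2μt, so t = d/(2μ) = 0.215565 / (2 × 2.8 × 10^-10) = 384.94 million years.

384.94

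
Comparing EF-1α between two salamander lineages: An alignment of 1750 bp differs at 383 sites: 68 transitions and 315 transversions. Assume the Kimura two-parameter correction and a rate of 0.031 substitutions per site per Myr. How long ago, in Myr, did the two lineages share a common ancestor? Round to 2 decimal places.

4.20

P = 68/1750 ≈ 0.038857 and Q = 315/1750 = 0.18.
Under the Kimura two-parameter model, d = −½ ln(1 − 2P − Q) − ¼ ln(1 − 2Q).
1 − 2P − Q = 0.742286, giving −½ ln(0.742286) = 0.149010.
1 − 2Q = 0.64, giving −¼ ln(0.64) = 0.111572.
d = 0.149010 + 0.111572 = 0.260582.
Under a molecular clock d = 2μt, so t = d/(2μ) = 0.260582 / (2 × 0.031) = 4.20 Myr.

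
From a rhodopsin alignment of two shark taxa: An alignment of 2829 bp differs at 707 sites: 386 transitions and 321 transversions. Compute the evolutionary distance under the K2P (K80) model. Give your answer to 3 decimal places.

P = 386/2829 ≈ 0.136444 and Q = 321/2829 ≈ 0.113468.
Under the Kimura two-parameter model, d = −½ ln(1 − 2P − Q) − ¼ ln(1 − 2Q).
1 − 2P − Q = 0.613644, giving −½ ln(0.613644) = 0.244170.
1 − 2Q = 0.773064, giving −¼ ln(0.773064) = 0.064348.
d = 0.244170 + 0.064348 = 0.308518.

0.309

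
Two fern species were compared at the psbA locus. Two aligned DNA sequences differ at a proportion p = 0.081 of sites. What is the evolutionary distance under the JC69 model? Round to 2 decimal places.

0.09

d = −(3/4) ln(1 − 4p/3) = −0.75 ln(1 − 0.108) = −0.75 ln(0.892)
  = −0.75 × (-0.114289) = 0.085717 substitutions/site.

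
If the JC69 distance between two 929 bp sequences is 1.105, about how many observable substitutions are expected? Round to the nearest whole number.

Invert JC69: p = (3/4)(1 − e^(−4d/3)) = 0.75 × (1 − e^(-1.473333)) = 0.75 × (1 − 0.229160) = 0.578130.
Expected differing sites = pL ≈ 0.578130 × 929 = 537.08277 ≈ 537.

537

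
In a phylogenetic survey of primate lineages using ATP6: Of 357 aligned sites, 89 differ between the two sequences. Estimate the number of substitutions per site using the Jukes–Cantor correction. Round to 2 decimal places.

p = 89/357 ≈ 0.2493.
d = −(3/4) ln(1 − 4p/3) = −0.75 ln(1 − 0.3324) = −0.75 ln(0.6676)
  = −0.75 × (-0.404066) = 0.303050 substitutions/site.

0.30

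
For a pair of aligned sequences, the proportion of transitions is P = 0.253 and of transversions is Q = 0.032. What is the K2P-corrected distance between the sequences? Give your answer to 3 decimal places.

Under the Kimura two-parameter model, d = −½ ln(1 − 2P − Q) − ¼ ln(1 − 2Q).
1 − 2P − Q = 0.462, giving −½ ln(0.462) = 0.386095.
1 − 2Q = 0.936, giving −¼ ln(0.936) = 0.016535.
d = 0.386095 + 0.016535 = 0.402630.

0.403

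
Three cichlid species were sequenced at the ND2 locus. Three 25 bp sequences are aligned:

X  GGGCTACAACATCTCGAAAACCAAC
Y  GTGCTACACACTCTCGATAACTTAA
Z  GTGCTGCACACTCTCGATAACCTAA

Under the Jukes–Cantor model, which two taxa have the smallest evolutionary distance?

Y and Z

X–Y: 8/25 differ, p = 0.320, d = 0.417.
X–Z: 8/25 differ, p = 0.320, d = 0.417.
Y–Z: 2/25 differ, p = 0.080, d = 0.085.
The smallest distance is between Y and Z.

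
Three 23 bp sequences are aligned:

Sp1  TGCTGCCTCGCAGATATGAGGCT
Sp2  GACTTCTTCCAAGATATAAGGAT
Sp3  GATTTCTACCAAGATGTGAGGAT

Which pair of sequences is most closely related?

Sp2 and Sp3

Sp1–Sp2: 8/23 differ, p = 0.348, d = 0.467.
Sp1–Sp3: 10/23 differ, p = 0.435, d = 0.650.
Sp2–Sp3: 4/23 differ, p = 0.174, d = 0.198.
The smallest distance is between Sp2 and Sp3.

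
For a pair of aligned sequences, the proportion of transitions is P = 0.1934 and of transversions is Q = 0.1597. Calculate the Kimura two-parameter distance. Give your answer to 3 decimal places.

Under the Kimura two-parameter model, d = −½ ln(1 − 2P − Q) − ¼ ln(1 − 2Q).
1 − 2P − Q = 0.4535, giving −½ ln(0.4535) = 0.395380.
1 − 2Q = 0.6806, giving −¼ ln(0.6806) = 0.096195.
d = 0.395380 + 0.096195 = 0.491575.

0.492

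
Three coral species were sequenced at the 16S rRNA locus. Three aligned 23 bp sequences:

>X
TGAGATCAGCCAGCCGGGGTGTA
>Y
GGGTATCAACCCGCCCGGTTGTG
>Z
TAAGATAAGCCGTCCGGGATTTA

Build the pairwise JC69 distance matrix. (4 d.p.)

X–Y: 8/23 sites differ → p ≈ 0.347826, d = −0.75 ln(1 − 0.463768) = 0.467391 ≈ 0.4674.
X–Z: 6/23 sites differ → p ≈ 0.26087, d = −0.75 ln(1 − 0.347827) = 0.320584 ≈ 0.3206.
Y–Z: 12/23 sites differ → p ≈ 0.521739, d = −0.75 ln(1 − 0.695652) = 0.892188 ≈ 0.8922.

d(X,Y) = 0.4674, d(X,Z) = 0.3206, d(Y,Z) = 0.8922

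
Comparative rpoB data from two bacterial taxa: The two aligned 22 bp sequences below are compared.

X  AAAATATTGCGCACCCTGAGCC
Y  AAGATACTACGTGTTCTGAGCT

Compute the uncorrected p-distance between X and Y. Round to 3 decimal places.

The sequences differ at 8 of 22 positions (sites 3, 7, 9, 12, 13, 14, 15, 22).
p = 8/22 = 0.363636… ≈ 0.364 (to 3 d.p.).

0.364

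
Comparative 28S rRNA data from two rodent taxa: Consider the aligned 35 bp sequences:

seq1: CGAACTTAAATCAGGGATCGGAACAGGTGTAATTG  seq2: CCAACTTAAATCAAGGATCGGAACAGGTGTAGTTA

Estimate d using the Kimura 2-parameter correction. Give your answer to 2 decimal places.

0.13

Of 35 sites, 3 differences are transitions and 1 are transversions, so P = 3/35 ≈ 0.085714 and Q = 1/35 ≈ 0.028571.
Under the Kimura two-parameter model, d = −½ ln(1 − 2P − Q) − ¼ ln(1 − 2Q).
1 − 2P − Q = 0.800001, giving −½ ln(0.800001) = 0.111571.
1 − 2Q = 0.942858, giving −¼ ln(0.942858) = 0.014710.
d = 0.111571 + 0.014710 = 0.126281.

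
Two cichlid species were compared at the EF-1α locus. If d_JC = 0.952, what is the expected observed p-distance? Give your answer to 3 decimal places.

p = (3/4)(1 − e^(−4d/3)) = 0.75 × (1 − e^(-1.269333)) = 0.75 × (1 − 0.281019) = 0.539236.

0.539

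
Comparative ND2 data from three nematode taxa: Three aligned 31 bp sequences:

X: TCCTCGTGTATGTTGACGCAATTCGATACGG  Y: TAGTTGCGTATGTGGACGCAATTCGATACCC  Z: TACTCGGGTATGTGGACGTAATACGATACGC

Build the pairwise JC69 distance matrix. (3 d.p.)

d(X,Y) = 0.269, d(X,Z) = 0.224, d(Y,Z) = 0.224

X–Y: 7/31 sites differ → p ≈ 0.225806, d = −0.75 ln(1 − 0.301075) = 0.268659 ≈ 0.269.
X–Z: 6/31 sites differ → p ≈ 0.193548, d = −0.75 ln(1 − 0.258064) = 0.223869 ≈ 0.224.
Y–Z: 6/31 sites differ → p ≈ 0.193548, d = −0.75 ln(1 − 0.258064) = 0.223869 ≈ 0.224.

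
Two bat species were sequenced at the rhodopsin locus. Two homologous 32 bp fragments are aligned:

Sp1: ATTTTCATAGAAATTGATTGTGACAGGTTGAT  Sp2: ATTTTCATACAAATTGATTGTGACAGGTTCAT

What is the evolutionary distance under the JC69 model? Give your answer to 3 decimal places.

The sequences differ at 2 of 32 sites (10, 30), so p = 2/32 = 0.0625.
d = −(3/4) ln(1 − 4p/3) = −0.75 ln(1 − 0.083333) = −0.75 ln(0.916667)
  = −0.75 × (-0.087011) = 0.065258 substitutions/site.

0.065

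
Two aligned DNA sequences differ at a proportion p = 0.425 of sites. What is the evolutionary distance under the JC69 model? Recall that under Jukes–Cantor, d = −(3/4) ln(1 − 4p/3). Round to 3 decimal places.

d = −(3/4) ln(1 − 4p/3) = −0.75 ln(1 − 0.566667) = −0.75 ln(0.433333)
  = −0.75 × (-0.836249) = 0.627187 substitutions/site.

0.627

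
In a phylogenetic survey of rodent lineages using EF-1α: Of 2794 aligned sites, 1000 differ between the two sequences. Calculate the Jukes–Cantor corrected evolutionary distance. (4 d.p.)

p = 1000/2794 ≈ 0.35791.
d = −(3/4) ln(1 − 4p/3) = −0.75 ln(1 − 0.477213) = −0.75 ln(0.522787)
  = −0.75 × (-0.648581) = 0.486436 substitutions/site.

0.4864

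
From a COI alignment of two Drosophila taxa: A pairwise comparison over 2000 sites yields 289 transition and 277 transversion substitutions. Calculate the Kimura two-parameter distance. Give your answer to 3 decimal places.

P = 289/2000 = 0.1445 and Q = 277/2000 = 0.1385.
Under the Kimura two-parameter model, d = −½ ln(1 − 2P − Q) − ¼ ln(1 − 2Q).
1 − 2P − Q = 0.5725, giving −½ ln(0.5725) = 0.278871.
1 − 2Q = 0.723, giving −¼ ln(0.723) = 0.081087.
d = 0.278871 + 0.081087 = 0.359958.

0.360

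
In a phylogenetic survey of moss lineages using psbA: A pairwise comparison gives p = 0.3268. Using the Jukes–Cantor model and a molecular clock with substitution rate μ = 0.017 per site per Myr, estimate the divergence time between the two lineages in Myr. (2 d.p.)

12.62

d = −(3/4) ln(1 − 4p/3) = −0.75 ln(1 − 0.435733) = −0.75 ln(0.564267)
  = −0.75 × (-0.572228) = 0.429171 substitutions/site.
Under a molecular clock d = 2μt, so t = d/(2μ) = 0.429171 / (2 × 0.017) = 12.62 Myr.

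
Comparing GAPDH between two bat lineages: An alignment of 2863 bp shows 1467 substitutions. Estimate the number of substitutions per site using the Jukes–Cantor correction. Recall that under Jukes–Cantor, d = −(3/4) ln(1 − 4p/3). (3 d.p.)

0.862

p = 1467/2863 ≈ 0.5124.
d = −(3/4) ln(1 − 4p/3) = −0.75 ln(1 − 0.6832) = −0.75 ln(0.3168)
  = −0.75 × (-1.149485) = 0.862114 substitutions/site.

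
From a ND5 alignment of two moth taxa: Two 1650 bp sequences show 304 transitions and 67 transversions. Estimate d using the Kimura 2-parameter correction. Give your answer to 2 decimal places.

P = 304/1650 ≈ 0.184242 and Q = 67/1650 ≈ 0.040606.
Under the Kimura two-parameter model, d = −½ ln(1 − 2P − Q) − ¼ ln(1 − 2Q).
1 − 2P − Q = 0.59091, giving −½ ln(0.59091) = 0.263046.
1 − 2Q = 0.918788, giving −¼ ln(0.918788) = 0.021175.
d = 0.263046 + 0.021175 = 0.284221.

0.28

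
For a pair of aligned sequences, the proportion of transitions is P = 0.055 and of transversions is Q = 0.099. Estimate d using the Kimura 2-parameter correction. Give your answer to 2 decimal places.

0.17

Under the Kimura two-parameter model, d = −½ ln(1 − 2P − Q) − ¼ ln(1 − 2Q).
1 − 2P − Q = 0.791, giving −½ ln(0.791) = 0.117229.
1 − 2Q = 0.802, giving −¼ ln(0.802) = 0.055162.
d = 0.117229 + 0.055162 = 0.172391.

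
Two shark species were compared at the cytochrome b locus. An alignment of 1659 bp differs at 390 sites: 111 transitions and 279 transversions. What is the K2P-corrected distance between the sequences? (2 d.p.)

P = 111/1659 ≈ 0.066908 and Q = 279/1659 ≈ 0.168174.
Under the Kimura two-parameter model, d = −½ ln(1 − 2P − Q) − ¼ ln(1 − 2Q).
1 − 2P − Q = 0.69801, giving −½ ln(0.69801) = 0.179761.
1 − 2Q = 0.663652, giving −¼ ln(0.663652) = 0.102499.
d = 0.179761 + 0.102499 = 0.282260.

0.28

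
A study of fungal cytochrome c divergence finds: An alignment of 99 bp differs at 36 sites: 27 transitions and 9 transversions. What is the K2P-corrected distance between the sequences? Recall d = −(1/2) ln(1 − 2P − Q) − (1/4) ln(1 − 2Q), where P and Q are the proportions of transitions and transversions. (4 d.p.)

0.5560

P = 27/99 ≈ 0.272727 and Q = 9/99 ≈ 0.090909.
Under the Kimura two-parameter model, d = −½ ln(1 − 2P − Q) − ¼ ln(1 − 2Q).
1 − 2P − Q = 0.363637, giving −½ ln(0.363637) = 0.505800.
1 − 2Q = 0.818182, giving −¼ ln(0.818182) = 0.050168.
d = 0.505800 + 0.050168 = 0.555968.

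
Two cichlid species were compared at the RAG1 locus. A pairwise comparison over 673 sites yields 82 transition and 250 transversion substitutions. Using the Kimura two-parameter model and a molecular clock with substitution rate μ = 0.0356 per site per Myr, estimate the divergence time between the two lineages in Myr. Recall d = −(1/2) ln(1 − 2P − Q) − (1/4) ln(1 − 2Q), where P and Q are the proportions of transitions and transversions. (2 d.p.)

11.48

P = 82/673 ≈ 0.121842 and Q = 250/673 ≈ 0.371471.
Under the Kimura two-parameter model, d = −½ ln(1 − 2P − Q) − ¼ ln(1 − 2Q).
1 − 2P − Q = 0.384845, giving −½ ln(0.384845) = 0.477457.
1 − 2Q = 0.257058, giving −¼ ln(0.257058) = 0.339613.
d = 0.477457 + 0.339613 = 0.817070.
Under a molecular clock d = 2μt, so t = d/(2μ) = 0.817070 / (2 × 0.0356) = 11.48 Myr.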